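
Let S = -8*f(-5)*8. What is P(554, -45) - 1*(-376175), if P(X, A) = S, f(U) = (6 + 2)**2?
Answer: 372079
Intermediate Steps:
f(U) = 64 (f(U) = 8**2 = 64)
S = -4096 (S = -8*64*8 = -512*8 = -4096)
P(X, A) = -4096
P(554, -45) - 1*(-376175) = -4096 - 1*(-376175) = -4096 + 376175 = 372079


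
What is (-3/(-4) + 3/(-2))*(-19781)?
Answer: 59343/4 ≈ 14836.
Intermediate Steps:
(-3/(-4) + 3/(-2))*(-19781) = (-3*(-1/4) + 3*(-1/2))*(-19781) = (3/4 - 3/2)*(-19781) = -3/4*(-19781) = 59343/4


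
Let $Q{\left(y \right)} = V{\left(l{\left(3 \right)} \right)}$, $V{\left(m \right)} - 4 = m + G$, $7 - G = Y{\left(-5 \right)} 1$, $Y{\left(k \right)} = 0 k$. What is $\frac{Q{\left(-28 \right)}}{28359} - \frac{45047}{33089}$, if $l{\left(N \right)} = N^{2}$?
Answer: $- \frac{1276826093}{938370951} \approx -1.3607$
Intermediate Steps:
$Y{\left(k \right)} = 0$
$G = 7$ ($G = 7 - 0 \cdot 1 = 7 - 0 = 7 + 0 = 7$)
$V{\left(m \right)} = 11 + m$ ($V{\left(m \right)} = 4 + \left(m + 7\right) = 4 + \left(7 + m\right) = 11 + m$)
$Q{\left(y \right)} = 20$ ($Q{\left(y \right)} = 11 + 3^{2} = 11 + 9 = 20$)
$\frac{Q{\left(-28 \right)}}{28359} - \frac{45047}{33089} = \frac{20}{28359} - \frac{45047}{33089} = - \frac{1276826093}{938370951}$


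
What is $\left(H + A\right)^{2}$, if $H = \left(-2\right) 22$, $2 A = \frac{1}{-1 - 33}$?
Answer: $\frac{8958049}{4624} \approx 1937.3$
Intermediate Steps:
$A = - \frac{1}{68}$ ($A = \frac{1}{2 \left(-1 - 33\right)} = \frac{1}{2 \left(-34\right)} = \frac{1}{2} \left(- \frac{1}{34}\right) = - \frac{1}{68} \approx -0.014706$)
$H = -44$
$\left(H + A\right)^{2} = \left(-44 - \frac{1}{68}\right)^{2} = \left(- \frac{2993}{68}\right)^{2} = \frac{8958049}{4624}$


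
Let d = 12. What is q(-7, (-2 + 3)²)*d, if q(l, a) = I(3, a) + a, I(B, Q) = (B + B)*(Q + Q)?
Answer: 156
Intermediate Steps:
I(B, Q) = 4*B*Q (I(B, Q) = (2*B)*(2*Q) = 4*B*Q)
q(l, a) = 13*a (q(l, a) = 4*3*a + a = 12*a + a = 13*a)
q(-7, (-2 + 3)²)*d = (13*(-2 + 3)²)*12 = (13*1²)*12 = (13*1)*12 = 13*12 = 156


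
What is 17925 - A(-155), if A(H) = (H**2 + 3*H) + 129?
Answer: -5764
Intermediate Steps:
A(H) = 129 + H**2 + 3*H
17925 - A(-155) = 17925 - (129 + (-155)**2 + 3*(-155)) = 17925 - (129 + 24025 - 465) = 17925 - 1*23689 = 17925 - 23689 = -5764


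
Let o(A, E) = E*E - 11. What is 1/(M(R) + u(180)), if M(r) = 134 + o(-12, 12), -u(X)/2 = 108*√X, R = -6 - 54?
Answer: -89/2775597 - 144*√5/925199 ≈ -0.00038009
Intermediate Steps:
R = -60
o(A, E) = -11 + E² (o(A, E) = E² - 11 = -11 + E²)
u(X) = -216*√X
M(r) = 267 (M(r) = 134 + (-11 + 12²) = 134 + (-11 + 144) = 134 + 133 = 267)
1/(M(R) + u(180)) = 1/(267 - 1296*√5)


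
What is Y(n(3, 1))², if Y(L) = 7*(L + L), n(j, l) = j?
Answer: 1764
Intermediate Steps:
Y(L) = 14*L (Y(L) = 7*(2*L) = 14*L)
Y(n(3, 1))² = (14*3)² = 42² = 1764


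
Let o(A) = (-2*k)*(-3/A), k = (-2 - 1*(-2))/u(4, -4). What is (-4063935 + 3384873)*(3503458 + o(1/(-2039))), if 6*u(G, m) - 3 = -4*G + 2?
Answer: -2379065196396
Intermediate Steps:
u(G, m) = ⅚ - 2*G/3 (u(G, m) = ½ + (-4*G + 2)/6 = ½ + (2 - 4*G)/6 = ½ + (⅓ - 2*G/3) = ⅚ - 2*G/3)
k = 0 (k = (-2 - 1*(-2))/(⅚ - ⅔*4) = (-2 + 2)/(⅚ - 8/3) = 0/(-11/6) = 0*(-6/11) = 0)
o(A) = 0 (o(A) = (-2*0)*(-3/A) = 0*(-3/A) = 0)
(-4063935 + 3384873)*(3503458 + o(1/(-2039))) = (-4063935 + 3384873)*(3503458 + 0) = -679062*3503458 = -2379065196396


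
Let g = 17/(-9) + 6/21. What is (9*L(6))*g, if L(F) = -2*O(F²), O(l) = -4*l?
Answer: -29088/7 ≈ -4155.4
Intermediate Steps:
g = -101/63 (g = 17*(-⅑) + 6*(1/21) = -17/9 + 2/7 = -101/63 ≈ -1.6032)
L(F) = 8*F² (L(F) = -(-8)*F² = 8*F²)
(9*L(6))*g = (9*(8*6²))*(-101/63) = (9*(8*36))*(-101/63) = (9*288)*(-101/63) = 2592*(-101/63) = -29088/7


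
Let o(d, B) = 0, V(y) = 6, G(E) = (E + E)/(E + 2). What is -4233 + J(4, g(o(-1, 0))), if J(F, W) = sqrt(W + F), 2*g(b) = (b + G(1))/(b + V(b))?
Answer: -4233 + sqrt(146)/6 ≈ -4231.0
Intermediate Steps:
G(E) = 2*E/(2 + E) (G(E) = (2*E)/(2 + E) = 2*E/(2 + E))
g(b) = (2/3 + b)/(2*(6 + b)) (g(b) = ((b + 2*1/(2 + 1))/(b + 6))/2 = ((b + 2*1/3)/(6 + b))/2 = ((b + 2*1*(1/3))/(6 + b))/2 = ((b + 2/3)/(6 + b))/2 = ((2/3 + b)/(6 + b))/2 = (2/3 + b)/(2*(6 + b)))
J(F, W) = sqrt(F + W)
-4233 + J(4, g(o(-1, 0))) = -4233 + sqrt(4 + (2 + 3*0)/(6*(6 + 0))) = -4233 + sqrt(4 + (1/6)*(2 + 0)/6) = -4233 + sqrt(4 + (1/6)*(1/6)*2) = -4233 + sqrt(4 + 1/18) = -4233 + sqrt(73/18) = -4233 + sqrt(146)/6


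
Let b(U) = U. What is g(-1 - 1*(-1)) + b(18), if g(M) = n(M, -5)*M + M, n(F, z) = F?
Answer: 18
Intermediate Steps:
g(M) = M + M**2 (g(M) = M*M + M = M**2 + M = M + M**2)
g(-1 - 1*(-1)) + b(18) = (-1 - 1*(-1))*(1 + (-1 - 1*(-1))) + 18 = (-1 + 1)*(1 + (-1 + 1)) + 18 = 0*(1 + 0) + 18 = 0*1 + 18 = 0 + 18 = 18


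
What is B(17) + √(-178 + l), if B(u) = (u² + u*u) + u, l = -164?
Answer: 595 + 3*I*√38 ≈ 595.0 + 18.493*I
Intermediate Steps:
B(u) = u + 2*u² (B(u) = (u² + u²) + u = 2*u² + u = u + 2*u²)
B(17) + √(-178 + l) = 17*(1 + 2*17) + √(-178 - 164) = 17*(1 + 34) + √(-342) = 17*35 + 3*I*√38 = 595 + 3*I*√38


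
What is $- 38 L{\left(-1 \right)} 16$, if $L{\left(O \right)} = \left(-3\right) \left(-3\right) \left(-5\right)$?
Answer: $27360$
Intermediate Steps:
$L{\left(O \right)} = -45$ ($L{\left(O \right)} = 9 \left(-5\right) = -45$)
$- 38 L{\left(-1 \right)} 16 = \left(-38\right) \left(-45\right) 16 = 1710 \cdot 16 = 27360$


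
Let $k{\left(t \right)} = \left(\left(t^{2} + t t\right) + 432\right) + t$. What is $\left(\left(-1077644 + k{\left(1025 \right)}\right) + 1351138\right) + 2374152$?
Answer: $4750353$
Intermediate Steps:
$k{\left(t \right)} = 432 + t + 2 t^{2}$ ($k{\left(t \right)} = \left(\left(t^{2} + t^{2}\right) + 432\right) + t = \left(2 t^{2} + 432\right) + t = \left(432 + 2 t^{2}\right) + t = 432 + t + 2 t^{2}$)
$\left(\left(-1077644 + k{\left(1025 \right)}\right) + 1351138\right) + 2374152 = \left(\left(-1077644 + \left(432 + 1025 + 2 \cdot 1025^{2}\right)\right) + 1351138\right) + 2374152 = \left(\left(-1077644 + \left(432 + 1025 + 2 \cdot 1050625\right)\right) + 1351138\right) + 2374152 = \left(\left(-1077644 + \left(432 + 1025 + 2101250\right)\right) + 1351138\right) + 2374152 = \left(\left(-1077644 + 2102707\right) + 1351138\right) + 2374152 = \left(1025063 + 1351138\right) + 2374152 = 2376201 + 2374152 = 4750353$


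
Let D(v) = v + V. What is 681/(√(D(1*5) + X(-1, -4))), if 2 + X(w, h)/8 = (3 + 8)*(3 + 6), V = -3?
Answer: 681*√778/778 ≈ 24.415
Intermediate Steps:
X(w, h) = 776 (X(w, h) = -16 + 8*((3 + 8)*(3 + 6)) = -16 + 8*(11*9) = -16 + 8*99 = -16 + 792 = 776)
D(v) = -3 + v (D(v) = v - 3 = -3 + v)
681/(√(D(1*5) + X(-1, -4))) = 681/(√((-3 + 1*5) + 776)) = 681/(√((-3 + 5) + 776)) = 681/(√(2 + 776)) = 681/(√778) = 681*(√778/778) = 681*√778/778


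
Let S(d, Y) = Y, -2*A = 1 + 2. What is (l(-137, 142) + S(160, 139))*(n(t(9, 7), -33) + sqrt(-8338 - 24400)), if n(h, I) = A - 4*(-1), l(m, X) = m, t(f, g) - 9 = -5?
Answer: 5 + 2*I*sqrt(32738) ≈ 5.0 + 361.87*I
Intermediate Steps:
t(f, g) = 4 (t(f, g) = 9 - 5 = 4)
A = -3/2 (A = -(1 + 2)/2 = -1/2*3 = -3/2 ≈ -1.5000)
n(h, I) = 5/2 (n(h, I) = -3/2 - 4*(-1) = -3/2 + 4 = 5/2)
(l(-137, 142) + S(160, 139))*(n(t(9, 7), -33) + sqrt(-8338 - 24400)) = (-137 + 139)*(5/2 + sqrt(-8338 - 24400)) = 2*(5/2 + sqrt(-32738)) = 2*(5/2 + I*sqrt(32738)) = 5 + 2*I*sqrt(32738)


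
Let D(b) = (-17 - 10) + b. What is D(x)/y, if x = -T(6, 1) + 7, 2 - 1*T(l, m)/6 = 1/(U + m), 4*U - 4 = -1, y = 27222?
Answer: -100/95277 ≈ -0.0010496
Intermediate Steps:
U = ¾ (U = 1 + (¼)*(-1) = 1 - ¼ = ¾ ≈ 0.75000)
T(l, m) = 12 - 6/(¾ + m)
x = -11/7 (x = -12*(1 + 4*1)/(3 + 4*1) + 7 = -12*(1 + 4)/(3 + 4) + 7 = -12*5/7 + 7 = -1*60/7 + 7 = -60/7 + 7 = -11/7 ≈ -1.5714)
D(b) = -27 + b
D(x)/y = (-27 - 11/7)/27222 = -200/7*1/27222 = -100/95277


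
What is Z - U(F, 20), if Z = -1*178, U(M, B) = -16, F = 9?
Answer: -162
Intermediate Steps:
Z = -178
Z - U(F, 20) = -178 - 1*(-16) = -178 + 16 = -162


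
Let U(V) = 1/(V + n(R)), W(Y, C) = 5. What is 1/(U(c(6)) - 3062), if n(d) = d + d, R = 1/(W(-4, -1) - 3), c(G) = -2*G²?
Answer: -71/217403 ≈ -0.00032658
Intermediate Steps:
R = ½ (R = 1/(5 - 3) = 1/2 = ½ ≈ 0.50000)
n(d) = 2*d
U(V) = 1/(1 + V) (U(V) = 1/(V + 2*(½)) = 1/(V + 1) = 1/(1 + V))
1/(U(c(6)) - 3062) = 1/(1/(1 - 2*6²) - 3062) = 1/(1/(1 - 2*36) - 3062) = 1/(1/(1 - 72) - 3062) = 1/(1/(-71) - 3062) = 1/(-1/71 - 3062) = 1/(-217403/71) = -71/217403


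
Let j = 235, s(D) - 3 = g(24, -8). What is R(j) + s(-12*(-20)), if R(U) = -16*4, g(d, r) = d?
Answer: -37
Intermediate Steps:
s(D) = 27 (s(D) = 3 + 24 = 27)
R(U) = -64
R(j) + s(-12*(-20)) = -64 + 27 = -37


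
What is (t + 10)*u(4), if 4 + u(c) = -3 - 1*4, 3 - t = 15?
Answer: 22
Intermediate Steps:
t = -12 (t = 3 - 1*15 = 3 - 15 = -12)
u(c) = -11 (u(c) = -4 + (-3 - 1*4) = -4 + (-3 - 4) = -4 - 7 = -11)
(t + 10)*u(4) = (-12 + 10)*(-11) = -2*(-11) = 22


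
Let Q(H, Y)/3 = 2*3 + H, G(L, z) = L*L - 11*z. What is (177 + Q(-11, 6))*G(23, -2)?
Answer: 89262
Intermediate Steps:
G(L, z) = L**2 - 11*z
Q(H, Y) = 18 + 3*H (Q(H, Y) = 3*(2*3 + H) = 3*(6 + H) = 18 + 3*H)
(177 + Q(-11, 6))*G(23, -2) = (177 + (18 + 3*(-11)))*(23**2 - 11*(-2)) = (177 + (18 - 33))*(529 + 22) = (177 - 15)*551 = 162*551 = 89262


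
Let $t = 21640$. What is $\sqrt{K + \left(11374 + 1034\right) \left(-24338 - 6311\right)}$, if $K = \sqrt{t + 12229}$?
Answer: $\sqrt{-380292792 + \sqrt{33869}} \approx 19501.0 i$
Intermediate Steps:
$K = \sqrt{33869}$ ($K = \sqrt{21640 + 12229} = \sqrt{33869} \approx 184.04$)
$\sqrt{K + \left(11374 + 1034\right) \left(-24338 - 6311\right)} = \sqrt{\sqrt{33869} + \left(11374 + 1034\right) \left(-24338 - 6311\right)} = \sqrt{\sqrt{33869} + 12408 \left(-30649\right)} = \sqrt{\sqrt{33869} - 380292792} = \sqrt{-380292792 + \sqrt{33869}}$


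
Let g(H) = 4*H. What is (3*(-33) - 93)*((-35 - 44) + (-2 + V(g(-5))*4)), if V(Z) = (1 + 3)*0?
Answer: 15552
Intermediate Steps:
V(Z) = 0 (V(Z) = 4*0 = 0)
(3*(-33) - 93)*((-35 - 44) + (-2 + V(g(-5))*4)) = (3*(-33) - 93)*((-35 - 44) + (-2 + 0*4)) = (-99 - 93)*(-79 + (-2 + 0)) = -192*(-79 - 2) = -192*(-81) = 15552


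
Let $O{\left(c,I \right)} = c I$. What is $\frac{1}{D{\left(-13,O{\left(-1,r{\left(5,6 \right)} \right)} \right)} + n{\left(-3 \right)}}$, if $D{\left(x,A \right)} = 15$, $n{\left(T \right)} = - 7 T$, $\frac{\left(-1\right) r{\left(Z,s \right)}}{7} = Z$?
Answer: $\frac{1}{36} \approx 0.027778$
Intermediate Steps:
$r{\left(Z,s \right)} = - 7 Z$
$O{\left(c,I \right)} = I c$
$\frac{1}{D{\left(-13,O{\left(-1,r{\left(5,6 \right)} \right)} \right)} + n{\left(-3 \right)}} = \frac{1}{15 - -21} = \frac{1}{15 + 21} = \frac{1}{36}$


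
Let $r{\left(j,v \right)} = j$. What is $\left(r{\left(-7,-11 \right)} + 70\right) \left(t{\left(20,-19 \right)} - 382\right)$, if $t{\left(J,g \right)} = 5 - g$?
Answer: $-22554$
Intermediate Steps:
$\left(r{\left(-7,-11 \right)} + 70\right) \left(t{\left(20,-19 \right)} - 382\right) = \left(-7 + 70\right) \left(\left(5 - -19\right) - 382\right) = 63 \left(\left(5 + 19\right) - 382\right) = 63 \left(24 - 382\right) = 63 \left(-358\right) = -22554$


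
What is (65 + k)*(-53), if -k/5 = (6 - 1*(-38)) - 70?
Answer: -10335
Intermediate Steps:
k = 130 (k = -5*((6 - 1*(-38)) - 70) = -5*((6 + 38) - 70) = -5*(44 - 70) = -5*(-26) = 130)
(65 + k)*(-53) = (65 + 130)*(-53) = 195*(-53) = -10335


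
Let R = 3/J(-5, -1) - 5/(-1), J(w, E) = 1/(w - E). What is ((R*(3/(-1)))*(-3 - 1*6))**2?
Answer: 35721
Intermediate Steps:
R = -7 (R = 3/(1/(-5 - 1*(-1))) - 5/(-1) = 3/(1/(-5 + 1)) - 5*(-1) = 3/(1/(-4)) + 5 = 3/(-1/4) + 5 = 3*(-4) + 5 = -12 + 5 = -7)
((R*(3/(-1)))*(-3 - 1*6))**2 = ((-21/(-1))*(-3 - 1*6))**2 = ((-21*(-1))*(-3 - 6))**2 = (-7*(-3)*(-9))**2 = (21*(-9))**2 = (-189)**2 = 35721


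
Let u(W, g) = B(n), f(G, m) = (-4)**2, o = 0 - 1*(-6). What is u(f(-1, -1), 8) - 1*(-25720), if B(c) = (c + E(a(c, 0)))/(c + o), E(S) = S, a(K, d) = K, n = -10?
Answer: 25725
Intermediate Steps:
o = 6 (o = 0 + 6 = 6)
B(c) = 2*c/(6 + c) (B(c) = (c + c)/(c + 6) = (2*c)/(6 + c) = 2*c/(6 + c))
f(G, m) = 16
u(W, g) = 5 (u(W, g) = 2*(-10)/(6 - 10) = 2*(-10)/(-4) = 2*(-10)*(-1/4) = 5)
u(f(-1, -1), 8) - 1*(-25720) = 5 - 1*(-25720) = 5 + 25720 = 25725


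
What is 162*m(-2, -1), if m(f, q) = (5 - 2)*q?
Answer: -486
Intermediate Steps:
m(f, q) = 3*q
162*m(-2, -1) = 162*(3*(-1)) = 162*(-3) = -486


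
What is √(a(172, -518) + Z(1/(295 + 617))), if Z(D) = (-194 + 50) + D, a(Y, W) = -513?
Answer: I*√34153431/228 ≈ 25.632*I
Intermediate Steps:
Z(D) = -144 + D
√(a(172, -518) + Z(1/(295 + 617))) = √(-513 + (-144 + 1/(295 + 617))) = √(-513 + (-144 + 1/912)) = √(-513 - 131327/912) = √(-599183/912) = I*√34153431/228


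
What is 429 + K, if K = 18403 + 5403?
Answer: 24235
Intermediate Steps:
K = 23806
429 + K = 429 + 23806 = 24235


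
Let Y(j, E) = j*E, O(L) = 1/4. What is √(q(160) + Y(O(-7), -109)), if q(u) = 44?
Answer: √67/2 ≈ 4.0927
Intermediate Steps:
O(L) = ¼
Y(j, E) = E*j
√(q(160) + Y(O(-7), -109)) = √(44 - 109*¼) = √(44 - 109/4) = √(67/4) = √67/2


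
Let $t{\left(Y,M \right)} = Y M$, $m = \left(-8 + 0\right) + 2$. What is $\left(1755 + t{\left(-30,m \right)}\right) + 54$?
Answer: $1989$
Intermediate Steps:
$m = -6$ ($m = -8 + 2 = -6$)
$t{\left(Y,M \right)} = M Y$
$\left(1755 + t{\left(-30,m \right)}\right) + 54 = \left(1755 - -180\right) + 54 = \left(1755 + 180\right) + 54 = 1935 + 54 = 1989$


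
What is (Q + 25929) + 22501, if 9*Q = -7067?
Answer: 428803/9 ≈ 47645.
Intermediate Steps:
Q = -7067/9 (Q = (⅑)*(-7067) = -7067/9 ≈ -785.22)
(Q + 25929) + 22501 = (-7067/9 + 25929) + 22501 = 226294/9 + 22501 = 428803/9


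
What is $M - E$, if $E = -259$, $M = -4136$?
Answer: $-3877$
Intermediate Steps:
$M - E = -4136 - -259 = -4136 + 259 = -3877$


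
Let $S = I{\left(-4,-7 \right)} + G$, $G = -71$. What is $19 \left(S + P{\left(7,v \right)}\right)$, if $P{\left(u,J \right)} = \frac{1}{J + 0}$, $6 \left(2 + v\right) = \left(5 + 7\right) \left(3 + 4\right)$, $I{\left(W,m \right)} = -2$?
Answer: $- \frac{16625}{12} \approx -1385.4$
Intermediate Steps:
$v = 12$ ($v = -2 + \frac{\left(5 + 7\right) \left(3 + 4\right)}{6} = -2 + \frac{12 \cdot 7}{6} = -2 + \frac{1}{6} \cdot 84 = -2 + 14 = 12$)
$P{\left(u,J \right)} = \frac{1}{J}$
$S = -73$ ($S = -2 - 71 = -73$)
$19 \left(S + P{\left(7,v \right)}\right) = 19 \left(-73 + \frac{1}{12}\right) = 19 \left(- \frac{875}{12}\right) = - \frac{16625}{12}$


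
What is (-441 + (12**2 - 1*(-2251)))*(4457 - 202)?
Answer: 8314270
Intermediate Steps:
(-441 + (12**2 - 1*(-2251)))*(4457 - 202) = (-441 + (144 + 2251))*4255 = (-441 + 2395)*4255 = 1954*4255 = 8314270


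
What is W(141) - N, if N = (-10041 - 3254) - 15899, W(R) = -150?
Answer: 29044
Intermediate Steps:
N = -29194 (N = -13295 - 15899 = -29194)
W(141) - N = -150 - 1*(-29194) = -150 + 29194 = 29044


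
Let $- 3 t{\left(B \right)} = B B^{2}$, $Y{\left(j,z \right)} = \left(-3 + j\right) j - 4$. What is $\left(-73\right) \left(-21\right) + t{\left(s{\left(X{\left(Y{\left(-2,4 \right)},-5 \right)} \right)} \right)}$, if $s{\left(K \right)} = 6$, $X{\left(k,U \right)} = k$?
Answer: $1461$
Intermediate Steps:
$Y{\left(j,z \right)} = -4 + j \left(-3 + j\right)$ ($Y{\left(j,z \right)} = j \left(-3 + j\right) - 4 = -4 + j \left(-3 + j\right)$)
$t{\left(B \right)} = - \frac{B^{3}}{3}$ ($t{\left(B \right)} = - \frac{B B^{2}}{3} = - \frac{B^{3}}{3}$)
$\left(-73\right) \left(-21\right) + t{\left(s{\left(X{\left(Y{\left(-2,4 \right)},-5 \right)} \right)} \right)} = \left(-73\right) \left(-21\right) - \frac{6^{3}}{3} = 1533 - 72 = 1461$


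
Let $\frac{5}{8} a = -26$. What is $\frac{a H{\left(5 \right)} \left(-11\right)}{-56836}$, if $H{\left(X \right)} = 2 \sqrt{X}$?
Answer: $- \frac{88 \sqrt{5}}{5465} \approx -0.036006$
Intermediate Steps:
$a = - \frac{208}{5}$ ($a = \frac{8}{5} \left(-26\right) = - \frac{208}{5} \approx -41.6$)
$\frac{a H{\left(5 \right)} \left(-11\right)}{-56836} = \frac{- \frac{208 \cdot 2 \sqrt{5}}{5} \left(-11\right)}{-56836} = - \frac{416 \sqrt{5}}{5} \left(-11\right) \left(- \frac{1}{56836}\right) = \frac{4576 \sqrt{5}}{5} \left(- \frac{1}{56836}\right) = - \frac{88 \sqrt{5}}{5465}$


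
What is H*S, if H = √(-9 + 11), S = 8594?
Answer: 8594*√2 ≈ 12154.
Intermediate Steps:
H = √2 ≈ 1.4142
H*S = √2*8594 = 8594*√2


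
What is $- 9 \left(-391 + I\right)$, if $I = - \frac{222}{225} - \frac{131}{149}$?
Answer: $\frac{13170828}{3725} \approx 3535.8$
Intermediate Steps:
$I = - \frac{20851}{11175}$ ($I = \left(-222\right) \frac{1}{225} - \frac{131}{149} = - \frac{74}{75} - \frac{131}{149} = - \frac{20851}{11175} \approx -1.8659$)
$- 9 \left(-391 + I\right) = - 9 \left(-391 - \frac{20851}{11175}\right) = \left(-9\right) \left(- \frac{4390276}{11175}\right) = \frac{13170828}{3725}$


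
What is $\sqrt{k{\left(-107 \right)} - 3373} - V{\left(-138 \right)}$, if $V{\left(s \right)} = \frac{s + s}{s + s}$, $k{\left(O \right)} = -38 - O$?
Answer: $-1 + 2 i \sqrt{826} \approx -1.0 + 57.48 i$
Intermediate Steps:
$V{\left(s \right)} = 1$ ($V{\left(s \right)} = \frac{2 s}{2 s} = 2 s \frac{1}{2 s} = 1$)
$\sqrt{k{\left(-107 \right)} - 3373} - V{\left(-138 \right)} = \sqrt{\left(-38 - -107\right) - 3373} - 1 = \sqrt{\left(-38 + 107\right) - 3373} - 1 = \sqrt{69 - 3373} - 1 = \sqrt{-3304} - 1 = 2 i \sqrt{826} - 1 = -1 + 2 i \sqrt{826}$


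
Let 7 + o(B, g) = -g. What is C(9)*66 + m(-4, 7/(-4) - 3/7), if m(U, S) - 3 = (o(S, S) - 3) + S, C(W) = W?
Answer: 587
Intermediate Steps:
o(B, g) = -7 - g
m(U, S) = -7 (m(U, S) = 3 + (((-7 - S) - 3) + S) = 3 + ((-10 - S) + S) = 3 - 10 = -7)
C(9)*66 + m(-4, 7/(-4) - 3/7) = 9*66 - 7 = 594 - 7 = 587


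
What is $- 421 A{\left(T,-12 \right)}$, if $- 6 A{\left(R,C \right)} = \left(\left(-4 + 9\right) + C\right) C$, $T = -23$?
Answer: $5894$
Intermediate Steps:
$A{\left(R,C \right)} = - \frac{C \left(5 + C\right)}{6}$ ($A{\left(R,C \right)} = - \frac{\left(\left(-4 + 9\right) + C\right) C}{6} = - \frac{\left(5 + C\right) C}{6} = - \frac{C \left(5 + C\right)}{6}$)
$- 421 A{\left(T,-12 \right)} = - 421 \left(\left(- \frac{1}{6}\right) \left(-12\right) \left(5 - 12\right)\right) = - 421 \left(\left(- \frac{1}{6}\right) \left(-12\right) \left(-7\right)\right) = \left(-421\right) \left(-14\right) = 5894$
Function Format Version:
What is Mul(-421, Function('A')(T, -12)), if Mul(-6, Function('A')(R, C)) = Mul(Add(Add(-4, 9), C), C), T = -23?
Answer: 5894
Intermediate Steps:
Function('A')(R, C) = Mul(Rational(-1, 6), C, Add(5, C)) (Function('A')(R, C) = Mul(Rational(-1, 6), Mul(Add(Add(-4, 9), C), C)) = Mul(Rational(-1, 6), Mul(Add(5, C), C)) = Mul(Rational(-1, 6), Mul(C, Add(5, C))) = Mul(Rational(-1, 6), C, Add(5, C)))
Mul(-421, Function('A')(T, -12)) = Mul(-421, Mul(Rational(-1, 6), -12, Add(5, -12))) = Mul(-421, Mul(Rational(-1, 6), -12, -7)) = Mul(-421, -14) = 5894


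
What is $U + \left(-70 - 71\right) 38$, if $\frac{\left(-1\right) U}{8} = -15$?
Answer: $-5238$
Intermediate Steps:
$U = 120$ ($U = \left(-8\right) \left(-15\right) = 120$)
$U + \left(-70 - 71\right) 38 = 120 + \left(-70 - 71\right) 38 = 120 - 5358 = -5238$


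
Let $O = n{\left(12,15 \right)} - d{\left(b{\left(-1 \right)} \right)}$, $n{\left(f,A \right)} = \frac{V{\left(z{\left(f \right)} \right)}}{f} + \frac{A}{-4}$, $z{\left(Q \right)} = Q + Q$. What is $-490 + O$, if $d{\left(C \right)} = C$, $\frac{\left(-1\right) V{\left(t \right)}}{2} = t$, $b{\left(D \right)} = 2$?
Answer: $- \frac{1999}{4} \approx -499.75$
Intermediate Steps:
$z{\left(Q \right)} = 2 Q$
$V{\left(t \right)} = - 2 t$
$n{\left(f,A \right)} = -4 - \frac{A}{4}$ ($n{\left(f,A \right)} = \frac{\left(-2\right) 2 f}{f} + \frac{A}{-4} = \frac{\left(-4\right) f}{f} + A \left(- \frac{1}{4}\right) = -4 - \frac{A}{4}$)
$O = - \frac{39}{4}$ ($O = \left(-4 - \frac{15}{4}\right) - 2 = - \frac{31}{4} - 2 = - \frac{39}{4} \approx -9.75$)
$-490 + O = -490 - \frac{39}{4} = - \frac{1999}{4}$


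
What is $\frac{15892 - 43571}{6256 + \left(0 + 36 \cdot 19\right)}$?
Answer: $- \frac{27679}{6940} \approx -3.9883$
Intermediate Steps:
$\frac{15892 - 43571}{6256 + \left(0 + 36 \cdot 19\right)} = - \frac{27679}{6256 + \left(0 + 684\right)} = - \frac{27679}{6256 + 684} = - \frac{27679}{6940}$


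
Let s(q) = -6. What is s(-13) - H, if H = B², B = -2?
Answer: -10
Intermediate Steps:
H = 4 (H = (-2)² = 4)
s(-13) - H = -6 - 1*4 = -6 - 4 = -10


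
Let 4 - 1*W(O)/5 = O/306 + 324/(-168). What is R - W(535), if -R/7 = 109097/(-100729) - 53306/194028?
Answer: -39757928667665/3488647984542 ≈ -11.396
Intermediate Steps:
R = 92880664765/9772123206 (R = -7*(109097/(-100729) - 53306/194028) = -7*(109097*(-1/100729) - 53306*1/194028) = -7*(-109097/100729 - 26653/97014) = -7*(-13268666395/9772123206) = 92880664765/9772123206 ≈ 9.5047)
W(O) = 415/14 - 5*O/306 (W(O) = 20 - 5*(O/306 + 324/(-168)) = 20 - 5*(O*(1/306) + 324*(-1/168)) = 20 - 5*(O/306 - 27/14) = 20 - 5*(-27/14 + O/306) = 20 + (135/14 - 5*O/306) = 415/14 - 5*O/306)
R - W(535) = 92880664765/9772123206 - (415/14 - 5/306*535) = 92880664765/9772123206 - (415/14 - 2675/306) = 92880664765/9772123206 - 1*22385/1071 = 92880664765/9772123206 - 22385/1071 = -39757928667665/3488647984542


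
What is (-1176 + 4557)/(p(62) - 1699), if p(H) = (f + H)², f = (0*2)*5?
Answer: 1127/715 ≈ 1.5762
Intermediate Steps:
f = 0 (f = 0*5 = 0)
p(H) = H² (p(H) = (0 + H)² = H²)
(-1176 + 4557)/(p(62) - 1699) = (-1176 + 4557)/(62² - 1699) = 3381/(3844 - 1699) = 3381/2145 = 3381*(1/2145) = 1127/715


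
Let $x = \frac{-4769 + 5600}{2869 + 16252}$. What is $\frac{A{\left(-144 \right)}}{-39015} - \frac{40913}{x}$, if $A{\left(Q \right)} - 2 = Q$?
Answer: $- \frac{10173778597031}{10807155} \approx -9.4139 \cdot 10^{5}$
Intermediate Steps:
$x = \frac{831}{19121} \approx 0.04346$
$A{\left(Q \right)} = 2 + Q$
$\frac{A{\left(-144 \right)}}{-39015} - \frac{40913}{x} = \frac{2 - 144}{-39015} - \frac{40913}{\frac{831}{19121}} = \left(-142\right) \left(- \frac{1}{39015}\right) - \frac{782297473}{831} = \frac{142}{39015} - \frac{782297473}{831} = - \frac{10173778597031}{10807155}$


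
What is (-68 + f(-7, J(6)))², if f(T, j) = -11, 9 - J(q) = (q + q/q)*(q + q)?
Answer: 6241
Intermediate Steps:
J(q) = 9 - 2*q*(1 + q) (J(q) = 9 - (q + q/q)*(q + q) = 9 - (q + 1)*2*q = 9 - (1 + q)*2*q = 9 - 2*q*(1 + q))
(-68 + f(-7, J(6)))² = (-68 - 11)² = (-79)² = 6241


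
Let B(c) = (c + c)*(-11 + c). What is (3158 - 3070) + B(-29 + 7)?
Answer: 1540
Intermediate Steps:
B(c) = 2*c*(-11 + c) (B(c) = (2*c)*(-11 + c) = 2*c*(-11 + c))
(3158 - 3070) + B(-29 + 7) = (3158 - 3070) + 2*(-29 + 7)*(-11 + (-29 + 7)) = 88 + 2*(-22)*(-11 - 22) = 88 + 2*(-22)*(-33) = 88 + 1452 = 1540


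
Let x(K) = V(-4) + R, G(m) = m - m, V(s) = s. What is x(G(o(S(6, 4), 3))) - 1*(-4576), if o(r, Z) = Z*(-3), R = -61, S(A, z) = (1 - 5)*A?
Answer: 4511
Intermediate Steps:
S(A, z) = -4*A
o(r, Z) = -3*Z
G(m) = 0
x(K) = -65 (x(K) = -4 - 61 = -65)
x(G(o(S(6, 4), 3))) - 1*(-4576) = -65 - 1*(-4576) = -65 + 4576 = 4511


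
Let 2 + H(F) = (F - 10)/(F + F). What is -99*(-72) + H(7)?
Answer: 99761/14 ≈ 7125.8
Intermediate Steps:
H(F) = -2 + (-10 + F)/(2*F) (H(F) = -2 + (F - 10)/(F + F) = -2 + (-10 + F)/((2*F)) = -2 + (-10 + F)*(1/(2*F)) = -2 + (-10 + F)/(2*F))
-99*(-72) + H(7) = -99*(-72) + (-3/2 - 5/7) = 7128 + (-3/2 - 5*⅐) = 7128 + (-3/2 - 5/7) = 7128 - 31/14 = 99761/14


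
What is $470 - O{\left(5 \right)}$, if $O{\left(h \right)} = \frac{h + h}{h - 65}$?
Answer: $\frac{2821}{6} \approx 470.17$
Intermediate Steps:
$O{\left(h \right)} = \frac{2 h}{-65 + h}$
$470 - O{\left(5 \right)} = 470 - 2 \cdot 5 \frac{1}{-65 + 5} = 470 - 2 \cdot 5 \frac{1}{-60} = 470 - 2 \cdot 5 \left(- \frac{1}{60}\right) = 470 - - \frac{1}{6} = 470 + \frac{1}{6} = \frac{2821}{6}$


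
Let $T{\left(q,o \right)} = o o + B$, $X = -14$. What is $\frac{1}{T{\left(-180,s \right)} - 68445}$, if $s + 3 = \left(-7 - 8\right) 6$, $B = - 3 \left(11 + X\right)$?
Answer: $- \frac{1}{59787} \approx -1.6726 \cdot 10^{-5}$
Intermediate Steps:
$B = 9$ ($B = - 3 \left(11 - 14\right) = \left(-3\right) \left(-3\right) = 9$)
$s = -93$ ($s = -3 + \left(-7 - 8\right) 6 = -3 - 90 = -93$)
$T{\left(q,o \right)} = 9 + o^{2}$ ($T{\left(q,o \right)} = o o + 9 = o^{2} + 9 = 9 + o^{2}$)
$\frac{1}{T{\left(-180,s \right)} - 68445} = \frac{1}{\left(9 + \left(-93\right)^{2}\right) - 68445} = \frac{1}{\left(9 + 8649\right) - 68445} = \frac{1}{8658 - 68445} = \frac{1}{-59787} = - \frac{1}{59787}$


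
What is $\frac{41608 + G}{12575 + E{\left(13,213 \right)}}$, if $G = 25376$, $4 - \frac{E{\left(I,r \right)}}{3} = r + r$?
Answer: $\frac{66984}{11309} \approx 5.9231$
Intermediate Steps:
$E{\left(I,r \right)} = 12 - 6 r$ ($E{\left(I,r \right)} = 12 - 3 \left(r + r\right) = 12 - 3 \cdot 2 r = 12 - 6 r$)
$\frac{41608 + G}{12575 + E{\left(13,213 \right)}} = \frac{41608 + 25376}{12575 + \left(12 - 1278\right)} = \frac{66984}{12575 + \left(12 - 1278\right)} = \frac{66984}{12575 - 1266} = \frac{66984}{11309}$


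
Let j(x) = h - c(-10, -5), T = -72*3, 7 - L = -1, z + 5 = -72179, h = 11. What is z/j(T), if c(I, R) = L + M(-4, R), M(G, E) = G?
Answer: -10312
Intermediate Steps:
z = -72184 (z = -5 - 72179 = -72184)
L = 8 (L = 7 - 1*(-1) = 7 + 1 = 8)
T = -216
c(I, R) = 4 (c(I, R) = 8 - 4 = 4)
j(x) = 7 (j(x) = 11 - 1*4 = 11 - 4 = 7)
z/j(T) = -72184/7 = -72184*⅐ = -10312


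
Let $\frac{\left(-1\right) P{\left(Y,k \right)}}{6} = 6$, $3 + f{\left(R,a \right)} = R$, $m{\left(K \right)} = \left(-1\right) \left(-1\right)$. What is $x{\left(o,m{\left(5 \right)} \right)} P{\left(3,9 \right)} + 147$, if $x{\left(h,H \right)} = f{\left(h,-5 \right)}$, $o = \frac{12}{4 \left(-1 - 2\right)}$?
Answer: $291$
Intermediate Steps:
$m{\left(K \right)} = 1$
$f{\left(R,a \right)} = -3 + R$
$o = -1$ ($o = \frac{12}{4 \left(-3\right)} = \frac{12}{-12} = 12 \left(- \frac{1}{12}\right) = -1$)
$P{\left(Y,k \right)} = -36$ ($P{\left(Y,k \right)} = \left(-6\right) 6 = -36$)
$x{\left(h,H \right)} = -3 + h$
$x{\left(o,m{\left(5 \right)} \right)} P{\left(3,9 \right)} + 147 = \left(-3 - 1\right) \left(-36\right) + 147 = \left(-4\right) \left(-36\right) + 147 = 144 + 147 = 291$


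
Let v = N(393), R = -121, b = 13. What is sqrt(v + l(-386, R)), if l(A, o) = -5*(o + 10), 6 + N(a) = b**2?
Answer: sqrt(718) ≈ 26.796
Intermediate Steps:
N(a) = 163 (N(a) = -6 + 13**2 = -6 + 169 = 163)
l(A, o) = -50 - 5*o (l(A, o) = -5*(10 + o) = -50 - 5*o)
v = 163
sqrt(v + l(-386, R)) = sqrt(163 + (-50 - 5*(-121))) = sqrt(163 + (-50 + 605)) = sqrt(163 + 555) = sqrt(718)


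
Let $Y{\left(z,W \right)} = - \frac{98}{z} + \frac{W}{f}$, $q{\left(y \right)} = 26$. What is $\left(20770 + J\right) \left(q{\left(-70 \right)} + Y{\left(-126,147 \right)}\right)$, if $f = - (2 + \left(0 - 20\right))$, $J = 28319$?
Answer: $\frac{10292327}{6} \approx 1.7154 \cdot 10^{6}$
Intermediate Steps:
$f = 18$ ($f = - (2 + \left(0 - 20\right)) = - (2 - 20) = \left(-1\right) \left(-18\right) = 18$)
$Y{\left(z,W \right)} = - \frac{98}{z} + \frac{W}{18}$
$\left(20770 + J\right) \left(q{\left(-70 \right)} + Y{\left(-126,147 \right)}\right) = \left(20770 + 28319\right) \left(26 + \left(- \frac{98}{-126} + \frac{1}{18} \cdot 147\right)\right) = 49089 \left(26 + \left(\left(-98\right) \left(- \frac{1}{126}\right) + \frac{49}{6}\right)\right) = 49089 \left(26 + \left(\frac{7}{9} + \frac{49}{6}\right)\right) = 49089 \left(26 + \frac{161}{18}\right) = 49089 \cdot \frac{629}{18} = \frac{10292327}{6}$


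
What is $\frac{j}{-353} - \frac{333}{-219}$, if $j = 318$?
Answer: $\frac{15969}{25769} \approx 0.6197$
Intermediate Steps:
$\frac{j}{-353} - \frac{333}{-219} = \frac{318}{-353} - \frac{333}{-219} = 318 \left(- \frac{1}{353}\right) - - \frac{111}{73} = - \frac{318}{353} + \frac{111}{73} = \frac{15969}{25769}$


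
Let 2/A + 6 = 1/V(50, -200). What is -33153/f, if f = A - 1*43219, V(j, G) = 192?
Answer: 887421/1156871 ≈ 0.76709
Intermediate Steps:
A = -384/1151 (A = 2/(-6 + 1/192) = 2/(-1151/192) = 2*(-192/1151) = -384/1151 ≈ -0.33362)
f = -49745453/1151 (f = -384/1151 - 1*43219 = -384/1151 - 43219 = -49745453/1151 ≈ -43219.)
-33153/f = -33153/(-49745453/1151) = -33153*(-1151/49745453) = 887421/1156871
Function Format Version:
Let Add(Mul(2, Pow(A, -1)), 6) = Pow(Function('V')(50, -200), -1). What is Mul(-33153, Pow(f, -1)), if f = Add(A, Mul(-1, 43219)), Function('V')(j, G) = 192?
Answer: Rational(887421, 1156871) ≈ 0.76709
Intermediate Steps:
A = Rational(-384, 1151) (A = Mul(2, Pow(Add(-6, Pow(192, -1)), -1)) = Mul(2, Pow(Add(-6, Rational(1, 192)), -1)) = Mul(2, Pow(Rational(-1151, 192), -1)) = Mul(2, Rational(-192, 1151)) = Rational(-384, 1151) ≈ -0.33362)
f = Rational(-49745453, 1151) (f = Add(Rational(-384, 1151), Mul(-1, 43219)) = Add(Rational(-384, 1151), -43219) = Rational(-49745453, 1151) ≈ -43219.)
Mul(-33153, Pow(f, -1)) = Mul(-33153, Pow(Rational(-49745453, 1151), -1)) = Mul(-33153, Rational(-1151, 49745453)) = Rational(887421, 1156871)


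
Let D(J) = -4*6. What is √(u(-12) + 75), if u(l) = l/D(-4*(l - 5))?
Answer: √302/2 ≈ 8.6891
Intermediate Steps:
D(J) = -24
u(l) = -l/24 (u(l) = l/(-24) = l*(-1/24) = -l/24)
√(u(-12) + 75) = √(-1/24*(-12) + 75) = √(½ + 75) = √(151/2) = √302/2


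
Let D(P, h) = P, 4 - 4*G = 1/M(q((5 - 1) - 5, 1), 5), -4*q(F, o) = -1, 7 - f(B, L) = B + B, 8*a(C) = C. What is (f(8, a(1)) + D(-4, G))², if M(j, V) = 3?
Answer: 169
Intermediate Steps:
a(C) = C/8
f(B, L) = 7 - 2*B (f(B, L) = 7 - (B + B) = 7 - 2*B)
q(F, o) = ¼ (q(F, o) = -¼*(-1) = ¼)
G = 11/12 (G = 1 - ¼/3 = 1 - ¼*⅓ = 1 - 1/12 = 11/12 ≈ 0.91667)
(f(8, a(1)) + D(-4, G))² = ((7 - 2*8) - 4)² = ((7 - 16) - 4)² = (-9 - 4)² = (-13)² = 169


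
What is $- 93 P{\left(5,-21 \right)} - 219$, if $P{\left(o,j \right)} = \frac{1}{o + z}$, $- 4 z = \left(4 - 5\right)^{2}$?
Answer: $- \frac{4533}{19} \approx -238.58$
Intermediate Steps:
$z = - \frac{1}{4}$ ($z = - \frac{\left(4 - 5\right)^{2}}{4} = - \frac{\left(-1\right)^{2}}{4} = \left(- \frac{1}{4}\right) 1 = - \frac{1}{4} \approx -0.25$)
$P{\left(o,j \right)} = \frac{1}{- \frac{1}{4} + o}$ ($P{\left(o,j \right)} = \frac{1}{o - \frac{1}{4}} = \frac{1}{- \frac{1}{4} + o}$)
$- 93 P{\left(5,-21 \right)} - 219 = - 93 \frac{4}{-1 + 4 \cdot 5} - 219 = - 93 \frac{4}{-1 + 20} - 219 = - 93 \cdot \frac{4}{19} - 219 = - 93 \cdot 4 \cdot \frac{1}{19} - 219 = \left(-93\right) \frac{4}{19} - 219 = - \frac{372}{19} - 219 = - \frac{4533}{19}$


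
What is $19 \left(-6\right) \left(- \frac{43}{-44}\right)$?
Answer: $- \frac{2451}{22} \approx -111.41$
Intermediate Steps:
$19 \left(-6\right) \left(- \frac{43}{-44}\right) = - 114 \left(\left(-43\right) \left(- \frac{1}{44}\right)\right) = \left(-114\right) \frac{43}{44} = - \frac{2451}{22}$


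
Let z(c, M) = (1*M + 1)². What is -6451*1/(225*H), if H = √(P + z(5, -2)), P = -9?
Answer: 6451*I*√2/900 ≈ 10.137*I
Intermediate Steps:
z(c, M) = (1 + M)² (z(c, M) = (M + 1)² = (1 + M)²)
H = 2*I*√2 (H = √(-9 + (1 - 2)²) = √(-9 + (-1)²) = √(-9 + 1) = √(-8) = 2*I*√2 ≈ 2.8284*I)
-6451*1/(225*H) = -6451*(-I*√2/900) = -(-6451)*I*√2/900 = 6451*I*√2/900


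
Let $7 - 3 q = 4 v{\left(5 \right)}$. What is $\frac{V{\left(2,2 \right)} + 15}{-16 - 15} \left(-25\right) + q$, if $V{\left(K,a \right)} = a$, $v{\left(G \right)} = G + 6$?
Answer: $\frac{128}{93} \approx 1.3763$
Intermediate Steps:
$v{\left(G \right)} = 6 + G$
$q = - \frac{37}{3}$ ($q = \frac{7}{3} - \frac{4 \left(6 + 5\right)}{3} = \frac{7}{3} - \frac{4 \cdot 11}{3} = \frac{7}{3} - \frac{44}{3} = - \frac{37}{3} \approx -12.333$)
$\frac{V{\left(2,2 \right)} + 15}{-16 - 15} \left(-25\right) + q = \frac{2 + 15}{-16 - 15} \left(-25\right) - \frac{37}{3} = \frac{17}{-31} \left(-25\right) - \frac{37}{3} = 17 \left(- \frac{1}{31}\right) \left(-25\right) - \frac{37}{3} = \left(- \frac{17}{31}\right) \left(-25\right) - \frac{37}{3} = \frac{425}{31} - \frac{37}{3} = \frac{128}{93}$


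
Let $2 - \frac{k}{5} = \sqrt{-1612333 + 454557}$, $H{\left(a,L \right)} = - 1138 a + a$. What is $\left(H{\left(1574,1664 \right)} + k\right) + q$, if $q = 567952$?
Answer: $-1221676 - 5380 i \approx -1.2217 \cdot 10^{6} - 5380.0 i$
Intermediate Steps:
$H{\left(a,L \right)} = - 1137 a$
$k = 10 - 5380 i$ ($k = 10 - 5 \sqrt{-1612333 + 454557} = 10 - 5 \sqrt{-1157776} = 10 - 5 \cdot 1076 i = 10 - 5380 i \approx 10.0 - 5380.0 i$)
$\left(H{\left(1574,1664 \right)} + k\right) + q = \left(\left(-1137\right) 1574 + \left(10 - 5380 i\right)\right) + 567952 = \left(-1789638 + \left(10 - 5380 i\right)\right) + 567952 = \left(-1789628 - 5380 i\right) + 567952 = -1221676 - 5380 i$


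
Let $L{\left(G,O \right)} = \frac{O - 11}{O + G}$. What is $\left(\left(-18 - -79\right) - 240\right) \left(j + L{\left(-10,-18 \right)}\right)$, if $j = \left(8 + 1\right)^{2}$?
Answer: $- \frac{411163}{28} \approx -14684.0$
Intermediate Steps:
$L{\left(G,O \right)} = \frac{-11 + O}{G + O}$
$j = 81$ ($j = 9^{2} = 81$)
$\left(\left(-18 - -79\right) - 240\right) \left(j + L{\left(-10,-18 \right)}\right) = \left(\left(-18 - -79\right) - 240\right) \left(81 + \frac{-11 - 18}{-10 - 18}\right) = \left(\left(-18 + 79\right) - 240\right) \left(81 + \frac{1}{-28} \left(-29\right)\right) = \left(61 - 240\right) \left(81 - - \frac{29}{28}\right) = - 179 \left(81 + \frac{29}{28}\right) = \left(-179\right) \frac{2297}{28} = - \frac{411163}{28}$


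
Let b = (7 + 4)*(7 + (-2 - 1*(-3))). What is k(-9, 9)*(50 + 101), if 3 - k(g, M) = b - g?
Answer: -14194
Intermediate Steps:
b = 88 (b = 11*(7 + (-2 + 3)) = 11*(7 + 1) = 11*8 = 88)
k(g, M) = -85 + g (k(g, M) = 3 - (88 - g) = 3 + (-88 + g) = -85 + g)
k(-9, 9)*(50 + 101) = (-85 - 9)*(50 + 101) = -94*151 = -14194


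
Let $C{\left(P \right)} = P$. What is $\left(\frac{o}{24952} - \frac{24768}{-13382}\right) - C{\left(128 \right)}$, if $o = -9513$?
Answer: $- \frac{21124736411}{166953832} \approx -126.53$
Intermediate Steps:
$\left(\frac{o}{24952} - \frac{24768}{-13382}\right) - C{\left(128 \right)} = \left(- \frac{9513}{24952} - \frac{24768}{-13382}\right) - 128 = \left(\left(-9513\right) \frac{1}{24952} - - \frac{12384}{6691}\right) - 128 = \left(- \frac{9513}{24952} + \frac{12384}{6691}\right) - 128 = \frac{245354085}{166953832} - 128 = - \frac{21124736411}{166953832}$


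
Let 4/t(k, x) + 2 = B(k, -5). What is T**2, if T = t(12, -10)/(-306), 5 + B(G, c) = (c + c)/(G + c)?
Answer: 196/81486729 ≈ 2.4053e-6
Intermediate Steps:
B(G, c) = -5 + 2*c/(G + c) (B(G, c) = -5 + (c + c)/(G + c) = -5 + (2*c)/(G + c) = -5 + 2*c/(G + c))
t(k, x) = 4/(-2 + (15 - 5*k)/(-5 + k)) (t(k, x) = 4/(-2 + (-5*k - 3*(-5))/(k - 5)) = 4/(-2 + (-5*k + 15)/(-5 + k)) = 4/(-2 + (15 - 5*k)/(-5 + k)))
T = 14/9027 (T = (4*(5 - 1*12)/(-25 + 7*12))/(-306) = (4*(5 - 12)/(-25 + 84))*(-1/306) = (4*(-7)/59)*(-1/306) = (4*(1/59)*(-7))*(-1/306) = -28/59*(-1/306) = 14/9027 ≈ 0.0015509)
T**2 = (14/9027)**2 = 196/81486729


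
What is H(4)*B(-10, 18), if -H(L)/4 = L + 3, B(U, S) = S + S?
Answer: -1008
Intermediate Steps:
B(U, S) = 2*S
H(L) = -12 - 4*L (H(L) = -4*(L + 3) = -4*(3 + L) = -12 - 4*L)
H(4)*B(-10, 18) = (-12 - 4*4)*(2*18) = (-12 - 16)*36 = -28*36 = -1008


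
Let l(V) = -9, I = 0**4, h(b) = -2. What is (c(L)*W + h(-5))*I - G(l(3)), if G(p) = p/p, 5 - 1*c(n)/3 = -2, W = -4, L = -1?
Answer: -1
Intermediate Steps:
c(n) = 21 (c(n) = 15 - 3*(-2) = 15 + 6 = 21)
I = 0
G(p) = 1
(c(L)*W + h(-5))*I - G(l(3)) = (21*(-4) - 2)*0 - 1*1 = (-84 - 2)*0 - 1 = -86*0 - 1 = 0 - 1 = -1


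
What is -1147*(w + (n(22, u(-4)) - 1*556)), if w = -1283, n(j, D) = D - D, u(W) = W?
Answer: 2109333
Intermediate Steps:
n(j, D) = 0
-1147*(w + (n(22, u(-4)) - 1*556)) = -1147*(-1283 + (0 - 1*556)) = -1147*(-1283 + (0 - 556)) = -1147*(-1283 - 556) = -1147*(-1839) = 2109333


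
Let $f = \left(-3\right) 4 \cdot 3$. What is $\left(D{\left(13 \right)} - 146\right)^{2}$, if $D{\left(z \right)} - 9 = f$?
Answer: $29929$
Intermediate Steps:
$f = -36$ ($f = \left(-12\right) 3 = -36$)
$D{\left(z \right)} = -27$ ($D{\left(z \right)} = 9 - 36 = -27$)
$\left(D{\left(13 \right)} - 146\right)^{2} = \left(-27 - 146\right)^{2} = \left(-173\right)^{2} = 29929$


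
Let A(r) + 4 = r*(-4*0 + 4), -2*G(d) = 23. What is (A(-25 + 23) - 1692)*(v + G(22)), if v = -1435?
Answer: 2464836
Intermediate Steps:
G(d) = -23/2 (G(d) = -1/2*23 = -23/2)
A(r) = -4 + 4*r (A(r) = -4 + r*(-4*0 + 4) = -4 + r*(0 + 4) = -4 + r*4 = -4 + 4*r)
(A(-25 + 23) - 1692)*(v + G(22)) = ((-4 + 4*(-25 + 23)) - 1692)*(-1435 - 23/2) = ((-4 + 4*(-2)) - 1692)*(-2893/2) = ((-4 - 8) - 1692)*(-2893/2) = (-12 - 1692)*(-2893/2) = -1704*(-2893/2) = 2464836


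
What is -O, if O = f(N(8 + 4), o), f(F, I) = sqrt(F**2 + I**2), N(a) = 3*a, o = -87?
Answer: -3*sqrt(985) ≈ -94.154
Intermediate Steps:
O = 3*sqrt(985) (O = sqrt((3*(8 + 4))**2 + (-87)**2) = sqrt((3*12)**2 + 7569) = sqrt(36**2 + 7569) = sqrt(1296 + 7569) = sqrt(8865) = 3*sqrt(985) ≈ 94.154)
-O = -3*sqrt(985)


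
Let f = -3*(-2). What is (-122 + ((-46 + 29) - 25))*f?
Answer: -984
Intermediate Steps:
f = 6
(-122 + ((-46 + 29) - 25))*f = (-122 + ((-46 + 29) - 25))*6 = (-122 + (-17 - 25))*6 = (-122 - 42)*6 = -164*6 = -984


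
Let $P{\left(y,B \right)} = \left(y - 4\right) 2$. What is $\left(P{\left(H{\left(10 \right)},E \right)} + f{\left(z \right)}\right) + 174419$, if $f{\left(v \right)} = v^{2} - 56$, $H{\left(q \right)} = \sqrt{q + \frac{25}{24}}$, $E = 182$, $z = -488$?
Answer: $412499 + \frac{\sqrt{1590}}{6} \approx 4.1251 \cdot 10^{5}$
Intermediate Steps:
$H{\left(q \right)} = \sqrt{\frac{25}{24} + q}$ ($H{\left(q \right)} = \sqrt{q + 25 \cdot \frac{1}{24}} = \sqrt{q + \frac{25}{24}} = \sqrt{\frac{25}{24} + q}$)
$P{\left(y,B \right)} = -8 + 2 y$ ($P{\left(y,B \right)} = \left(-4 + y\right) 2 = -8 + 2 y$)
$f{\left(v \right)} = -56 + v^{2}$ ($f{\left(v \right)} = v^{2} - 56 = -56 + v^{2}$)
$\left(P{\left(H{\left(10 \right)},E \right)} + f{\left(z \right)}\right) + 174419 = \left(\left(-8 + 2 \frac{\sqrt{150 + 144 \cdot 10}}{12}\right) - \left(56 - \left(-488\right)^{2}\right)\right) + 174419 = \left(\left(-8 + 2 \frac{\sqrt{150 + 1440}}{12}\right) + \left(-56 + 238144\right)\right) + 174419 = \left(\left(-8 + 2 \frac{\sqrt{1590}}{12}\right) + 238088\right) + 174419 = \left(\left(-8 + \frac{\sqrt{1590}}{6}\right) + 238088\right) + 174419 = \left(238080 + \frac{\sqrt{1590}}{6}\right) + 174419 = 412499 + \frac{\sqrt{1590}}{6}$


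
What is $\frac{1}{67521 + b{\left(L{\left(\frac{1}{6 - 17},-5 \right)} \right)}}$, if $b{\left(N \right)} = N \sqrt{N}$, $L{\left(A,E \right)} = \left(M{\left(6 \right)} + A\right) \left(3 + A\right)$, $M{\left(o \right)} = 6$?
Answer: $\frac{119617570281}{8076688964031401} - \frac{11073920 \sqrt{130}}{8076688964031401} \approx 1.4795 \cdot 10^{-5}$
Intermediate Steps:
$L{\left(A,E \right)} = \left(3 + A\right) \left(6 + A\right)$ ($L{\left(A,E \right)} = \left(6 + A\right) \left(3 + A\right) = \left(3 + A\right) \left(6 + A\right)$)
$b{\left(N \right)} = N^{\frac{3}{2}}$
$\frac{1}{67521 + b{\left(L{\left(\frac{1}{6 - 17},-5 \right)} \right)}} = \frac{1}{67521 + \left(18 + \left(\frac{1}{6 - 17}\right)^{2} + \frac{9}{6 - 17}\right)^{\frac{3}{2}}} = \frac{1}{67521 + \left(18 + \left(\frac{1}{-11}\right)^{2} + \frac{9}{-11}\right)^{\frac{3}{2}}} = \frac{1}{67521 + \left(18 + \left(- \frac{1}{11}\right)^{2} + 9 \left(- \frac{1}{11}\right)\right)^{\frac{3}{2}}} = \frac{1}{67521 + \left(18 + \frac{1}{121} - \frac{9}{11}\right)^{\frac{3}{2}}} = \frac{1}{67521 + \left(\frac{2080}{121}\right)^{\frac{3}{2}}} = \frac{1}{67521 + \frac{8320 \sqrt{130}}{1331}}$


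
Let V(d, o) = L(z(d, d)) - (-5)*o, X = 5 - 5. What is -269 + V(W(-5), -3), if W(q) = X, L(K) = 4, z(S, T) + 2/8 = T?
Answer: -280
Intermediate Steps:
z(S, T) = -¼ + T
X = 0
W(q) = 0
V(d, o) = 4 + 5*o (V(d, o) = 4 - (-5)*o = 4 + 5*o)
-269 + V(W(-5), -3) = -269 + (4 + 5*(-3)) = -269 + (4 - 15) = -269 - 11 = -280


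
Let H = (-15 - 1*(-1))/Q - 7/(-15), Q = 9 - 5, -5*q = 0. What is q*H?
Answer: 0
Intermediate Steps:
q = 0 (q = -1/5*0 = 0)
Q = 4
H = -91/30 (H = (-15 - 1*(-1))/4 - 7/(-15) = (-15 + 1)*(1/4) - 7*(-1/15) = -14*1/4 + 7/15 = -7/2 + 7/15 = -91/30 ≈ -3.0333)
q*H = 0*(-91/30) = 0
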